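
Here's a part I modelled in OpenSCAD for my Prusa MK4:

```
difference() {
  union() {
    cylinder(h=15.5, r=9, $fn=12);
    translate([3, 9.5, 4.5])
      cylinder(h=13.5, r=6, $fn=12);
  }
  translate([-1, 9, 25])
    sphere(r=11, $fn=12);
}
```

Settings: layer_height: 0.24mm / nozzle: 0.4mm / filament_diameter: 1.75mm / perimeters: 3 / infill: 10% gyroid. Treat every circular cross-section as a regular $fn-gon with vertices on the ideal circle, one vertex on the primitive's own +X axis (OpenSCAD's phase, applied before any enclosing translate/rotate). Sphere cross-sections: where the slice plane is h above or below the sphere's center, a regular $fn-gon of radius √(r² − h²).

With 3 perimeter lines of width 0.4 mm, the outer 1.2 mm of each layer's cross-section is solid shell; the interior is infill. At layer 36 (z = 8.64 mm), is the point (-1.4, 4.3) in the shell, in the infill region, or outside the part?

At z = 8.64 mm: the r=9 cylinder gives a regular 12-gon of circumradius 9 (constant along its height); the r=6 cylinder at (3, 9.5) gives a regular 12-gon of circumradius 6 (constant along its height); Combining (union): the regions partially overlap (shared area 33.64 mm²), so overlapping operands fuse into one piece — 1 connected region; the sphere at (-1, 9) does not reach this height (|z−center|=16.360 > r=11); After the difference (first − rest): none of the subtracted shapes is present at this height, so the result so far is unchanged — 1 connected region. Overall, the cross-section is a single solid region. The nearest boundary edge runs (-4.50, 7.79)→(-2.67, 8.28); distance from the point to it = 4.18 mm. The point is inside the cross-section and 4.18 mm from the nearest boundary — more than the 1.2 mm shell width (3 × 0.4), so it's in the infill interior.

infill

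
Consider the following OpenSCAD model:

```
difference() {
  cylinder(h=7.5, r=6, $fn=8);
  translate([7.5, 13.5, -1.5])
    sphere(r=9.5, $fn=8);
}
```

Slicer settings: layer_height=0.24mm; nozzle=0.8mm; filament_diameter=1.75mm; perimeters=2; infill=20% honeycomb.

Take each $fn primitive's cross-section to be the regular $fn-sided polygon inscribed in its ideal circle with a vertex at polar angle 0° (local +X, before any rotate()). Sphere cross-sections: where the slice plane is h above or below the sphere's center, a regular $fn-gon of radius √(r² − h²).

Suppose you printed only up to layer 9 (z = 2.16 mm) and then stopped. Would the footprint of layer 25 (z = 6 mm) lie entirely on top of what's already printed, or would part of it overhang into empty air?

entirely on top

Compare the two slices. At z = 2.16: the r=6 cylinder gives a regular 8-gon of circumradius 6 (constant along its height) (area = (8/2)·6.000²·sin(360°/8) = 101.82 mm²); the r=9.5 sphere at (7.5, 13.5) contributes a regular 8-gon of circumradius √(9.5²−3.66²) = 8.767 (area = (8/2)·8.767²·sin(360°/8) = 217.38 mm²); Subtracting the remaining from the first: starting from the r=6 cylinder (101.82 mm²), the r=9.5 sphere at (7.5, 13.5) misses the remaining region (no effect) — area = 101.82 mm². At z = 6: the r=6 cylinder contributes a regular 8-gon of circumradius 6 (area = (8/2)·6.000²·sin(360°/8) = 101.82 mm²); the r=9.5 sphere at (7.5, 13.5) slices to a regular 8-gon of circumradius 5.831 (√(r²−h²) with h=7.5 from center) (area = (8/2)·5.831²·sin(360°/8) = 96.17 mm²); Subtracting the remaining from the first: starting from the r=6 cylinder (101.82 mm²), the r=9.5 sphere at (7.5, 13.5) misses the remaining region (no effect) — area = 101.82 mm². Checking containment: the cross-section at z = 6 is a subset of the cross-section at z = 2.16.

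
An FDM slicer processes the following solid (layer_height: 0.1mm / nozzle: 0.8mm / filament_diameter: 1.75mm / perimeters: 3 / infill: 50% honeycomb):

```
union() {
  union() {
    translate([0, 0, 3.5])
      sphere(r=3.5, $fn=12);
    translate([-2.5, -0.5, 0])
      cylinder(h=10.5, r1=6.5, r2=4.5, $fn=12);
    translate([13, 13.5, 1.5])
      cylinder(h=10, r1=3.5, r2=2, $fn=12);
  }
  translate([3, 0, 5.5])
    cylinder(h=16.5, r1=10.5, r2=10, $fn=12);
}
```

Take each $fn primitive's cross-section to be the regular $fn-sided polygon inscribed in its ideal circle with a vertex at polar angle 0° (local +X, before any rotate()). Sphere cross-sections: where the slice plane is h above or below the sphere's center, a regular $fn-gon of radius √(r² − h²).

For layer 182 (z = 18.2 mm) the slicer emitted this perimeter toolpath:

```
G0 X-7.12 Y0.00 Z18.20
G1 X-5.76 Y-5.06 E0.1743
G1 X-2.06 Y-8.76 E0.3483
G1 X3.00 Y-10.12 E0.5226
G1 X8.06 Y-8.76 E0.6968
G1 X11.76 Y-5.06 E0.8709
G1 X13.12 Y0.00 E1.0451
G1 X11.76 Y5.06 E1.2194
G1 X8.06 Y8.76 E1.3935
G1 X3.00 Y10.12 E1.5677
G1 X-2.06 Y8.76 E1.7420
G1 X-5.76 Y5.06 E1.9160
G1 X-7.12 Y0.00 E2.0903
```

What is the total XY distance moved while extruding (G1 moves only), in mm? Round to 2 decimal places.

Sum the Euclidean lengths of each G1 segment: total = 62.85 mm.

62.85 mm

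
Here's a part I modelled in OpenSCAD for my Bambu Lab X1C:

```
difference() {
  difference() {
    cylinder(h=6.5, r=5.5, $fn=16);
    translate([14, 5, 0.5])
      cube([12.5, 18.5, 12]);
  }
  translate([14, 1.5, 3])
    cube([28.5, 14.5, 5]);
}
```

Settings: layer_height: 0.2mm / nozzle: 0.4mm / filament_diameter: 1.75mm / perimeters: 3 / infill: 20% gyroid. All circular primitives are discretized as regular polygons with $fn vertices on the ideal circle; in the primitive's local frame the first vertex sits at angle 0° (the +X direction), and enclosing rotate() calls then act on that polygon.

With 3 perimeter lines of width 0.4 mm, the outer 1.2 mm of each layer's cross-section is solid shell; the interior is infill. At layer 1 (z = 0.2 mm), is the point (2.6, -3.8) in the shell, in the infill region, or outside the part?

shell

At z = 0.2 mm: the cylinder: section is a regular 16-gon, circumradius r=5.5; the cube at (14, 5) is absent (z outside [0.5, 12.5]); After the difference (first − rest): none of the subtracted shapes is present at this height, so the r=5.5 cylinder is unchanged — 1 connected region; the cube at (14, 1.5) is not intersected at this z (z outside [3, 8]); Taking the first minus the rest: none of the subtracted shapes is present at this height, so that combined region is unchanged — 1 connected region. Overall, the cross-section is a single solid region. The nearest boundary edge runs (2.10, -5.08)→(3.89, -3.89); distance from the point to it = 0.79 mm. The point is inside the cross-section, 0.79 mm from the nearest boundary — within the 1.2 mm shell band (3 × 0.4).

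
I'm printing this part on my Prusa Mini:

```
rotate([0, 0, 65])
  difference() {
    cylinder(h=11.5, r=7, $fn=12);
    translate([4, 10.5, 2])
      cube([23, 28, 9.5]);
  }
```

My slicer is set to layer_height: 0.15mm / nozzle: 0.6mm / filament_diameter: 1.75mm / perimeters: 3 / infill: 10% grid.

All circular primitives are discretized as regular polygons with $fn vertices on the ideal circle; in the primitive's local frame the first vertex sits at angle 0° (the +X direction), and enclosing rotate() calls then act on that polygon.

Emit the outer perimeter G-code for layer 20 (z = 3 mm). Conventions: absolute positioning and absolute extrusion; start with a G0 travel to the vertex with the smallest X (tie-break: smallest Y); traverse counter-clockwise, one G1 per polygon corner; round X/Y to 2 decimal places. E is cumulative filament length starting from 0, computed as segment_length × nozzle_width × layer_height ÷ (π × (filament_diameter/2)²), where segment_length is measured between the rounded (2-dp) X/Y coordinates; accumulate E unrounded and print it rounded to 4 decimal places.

G0 X-6.97 Y-0.61 Z3.00
G1 X-5.73 Y-4.02 E0.1358
G1 X-2.96 Y-6.34 E0.2710
G1 X0.61 Y-6.97 E0.4066
G1 X4.02 Y-5.73 E0.5424
G1 X6.34 Y-2.96 E0.6776
G1 X6.97 Y0.61 E0.8132
G1 X5.73 Y4.02 E0.9490
G1 X2.96 Y6.34 E1.0842
G1 X-0.61 Y6.97 E1.2198
G1 X-4.02 Y5.73 E1.3556
G1 X-6.34 Y2.96 E1.4908
G1 X-6.97 Y-0.61 E1.6264

At z = 3 mm: the r=7 cylinder gives a regular 12-gon of circumradius 7 (constant along its height); the 23×28 cube at (4, 10.5) contributes its full rectangle; Taking the first minus the rest: starting from the r=7 cylinder, the 23×28 cube at (4, 10.5) misses the remaining region (no effect) — 1 connected region; (whole slice rotated 65° about Z — lengths, areas and connectivity unchanged). The outline is a single polygon with 12 vertices. Extrusion per mm of travel: 0.6 × 0.15 / (π × 0.875²) = 0.037418. Accumulating E over each segment gives final E = 1.6264.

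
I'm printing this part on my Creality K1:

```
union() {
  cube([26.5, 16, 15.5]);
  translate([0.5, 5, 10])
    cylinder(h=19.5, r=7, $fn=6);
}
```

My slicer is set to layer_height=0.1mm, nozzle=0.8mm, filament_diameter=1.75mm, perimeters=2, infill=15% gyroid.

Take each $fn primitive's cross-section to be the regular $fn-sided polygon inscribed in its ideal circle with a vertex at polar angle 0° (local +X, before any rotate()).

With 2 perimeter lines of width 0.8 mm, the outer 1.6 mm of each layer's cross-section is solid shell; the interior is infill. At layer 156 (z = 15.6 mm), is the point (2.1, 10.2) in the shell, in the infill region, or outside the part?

At z = 15.6 mm: the cube is absent (z outside [0, 15.5]); the r=7 cylinder at (0.5, 5) gives a regular 6-gon of circumradius 7 (constant along its height); Combining (union): only the r=7 cylinder at (0.5, 5) is present, so the union is just that shape — 1 connected region. Overall, the cross-section is a single solid region. The nearest boundary edge runs (4.00, 11.06)→(-3.00, 11.06); distance from the point to it = 0.86 mm. The point is inside the cross-section, 0.86 mm from the nearest boundary — within the 1.6 mm shell band (2 × 0.8).

shell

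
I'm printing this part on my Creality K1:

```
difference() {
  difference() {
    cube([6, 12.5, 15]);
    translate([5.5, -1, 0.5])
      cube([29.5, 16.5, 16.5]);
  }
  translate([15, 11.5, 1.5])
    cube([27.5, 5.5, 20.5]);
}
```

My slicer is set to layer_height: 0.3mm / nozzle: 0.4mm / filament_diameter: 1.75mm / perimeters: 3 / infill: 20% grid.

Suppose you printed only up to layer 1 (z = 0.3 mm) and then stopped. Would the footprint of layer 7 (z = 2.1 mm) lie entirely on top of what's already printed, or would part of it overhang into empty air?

Compare the two slices. At z = 0.3: the 6×12.5 cube contributes its full rectangle (area 75.00 mm²); the cube at (5.5, -1) is not intersected at this z (z outside [0.5, 17]); Subtracting the remaining from the first: none of the subtracted shapes is present at this height, so the 6×12.5 cube is unchanged — area = 75.00 mm²; the cube at (15, 11.5) does not reach this height (z outside [1.5, 22]); After the difference (first − rest): none of the subtracted shapes is present at this height, so the result so far is unchanged — area = 75.00 mm². At z = 2.1: the cube is present — its section is the full 6×12.5 rectangle (area 75.00 mm²); the 29.5×16.5 cube at (5.5, -1) contributes its full rectangle (area 486.75 mm²); After the difference (first − rest): starting from the 6×12.5 cube (75.00 mm²), the 29.5×16.5 cube at (5.5, -1) partially overlaps it — only the 6.25 mm² overlap (of its 486.75 mm²) is removed, clipping the outline — area = 68.75 mm²; the 27.5×5.5 cube at (15, 11.5) contributes its full rectangle (area 151.25 mm²); After the difference (first − rest): starting from that combined region (68.75 mm²), the 27.5×5.5 cube at (15, 11.5) misses the remaining region (no effect) — area = 68.75 mm². Checking containment: the cross-section at z = 2.1 is a subset of the cross-section at z = 0.3.

entirely on top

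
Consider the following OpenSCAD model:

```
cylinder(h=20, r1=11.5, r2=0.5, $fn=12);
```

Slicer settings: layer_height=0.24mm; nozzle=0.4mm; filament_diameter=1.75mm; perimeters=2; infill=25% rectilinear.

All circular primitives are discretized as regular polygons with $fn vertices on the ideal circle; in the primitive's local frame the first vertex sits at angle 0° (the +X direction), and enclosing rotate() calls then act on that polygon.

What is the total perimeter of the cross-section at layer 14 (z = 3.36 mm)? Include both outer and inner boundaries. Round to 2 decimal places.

At z = 3.36 mm: the cone contributes a regular 12-gon of circumradius 9.652 (interpolated between r1=11.5 and r2=0.5 at t=0.168) (perimeter = 2·12·9.652·sin(180°/12) = 59.95 mm). Overall, the cross-section is a single solid region. Total boundary length (outer) = 59.95 mm.

59.95 mm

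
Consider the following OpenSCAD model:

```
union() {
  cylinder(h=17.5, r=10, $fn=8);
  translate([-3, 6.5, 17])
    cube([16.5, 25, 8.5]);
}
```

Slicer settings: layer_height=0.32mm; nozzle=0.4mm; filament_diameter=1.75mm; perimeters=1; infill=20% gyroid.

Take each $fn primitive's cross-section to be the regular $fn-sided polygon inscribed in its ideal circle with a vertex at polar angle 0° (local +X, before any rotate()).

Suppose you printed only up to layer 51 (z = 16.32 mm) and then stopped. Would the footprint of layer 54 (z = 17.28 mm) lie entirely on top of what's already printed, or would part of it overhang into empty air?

part overhangs

Compare the two slices. At z = 16.32: the cylinder: section is a regular 8-gon, circumradius r=10 (area = (8/2)·10.000²·sin(360°/8) = 282.84 mm²); the cube at (-3, 6.5) is not intersected at this z (z outside [17, 25.5]); Merging all regions: only the r=10 cylinder is present, so the union is just that shape — area = 282.84 mm². At z = 17.28: the r=10 cylinder contributes a regular 8-gon of circumradius 10 (area = (8/2)·10.000²·sin(360°/8) = 282.84 mm²); the 16.5×25 cube at (-3, 6.5) contributes its full rectangle (area 412.50 mm²); Merging all regions: the regions partially overlap — summed areas 695.34 mm² minus the doubly-counted overlap 23.10 mm² gives 672.25 mm² — area = 672.25 mm². Checking containment: at z = 17.28 the cross-section extends beyond the z = 16.32 cross-section by about 389.40 mm².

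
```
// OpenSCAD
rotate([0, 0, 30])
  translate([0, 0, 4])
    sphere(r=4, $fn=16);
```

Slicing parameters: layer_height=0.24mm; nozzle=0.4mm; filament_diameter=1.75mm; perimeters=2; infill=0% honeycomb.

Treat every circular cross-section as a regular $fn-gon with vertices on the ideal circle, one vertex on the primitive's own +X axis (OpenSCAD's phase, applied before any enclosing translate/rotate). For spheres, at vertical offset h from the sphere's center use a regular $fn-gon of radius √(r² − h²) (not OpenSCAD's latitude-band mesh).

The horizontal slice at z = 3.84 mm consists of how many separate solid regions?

At z = 3.84 mm: the r=4 sphere contributes a regular 16-gon of circumradius √(4²−0.16²) = 3.997; (rotated 30° about Z; rotation is an isometry so areas/perimeters/island counts are preserved). The result has 1 disconnected region.

1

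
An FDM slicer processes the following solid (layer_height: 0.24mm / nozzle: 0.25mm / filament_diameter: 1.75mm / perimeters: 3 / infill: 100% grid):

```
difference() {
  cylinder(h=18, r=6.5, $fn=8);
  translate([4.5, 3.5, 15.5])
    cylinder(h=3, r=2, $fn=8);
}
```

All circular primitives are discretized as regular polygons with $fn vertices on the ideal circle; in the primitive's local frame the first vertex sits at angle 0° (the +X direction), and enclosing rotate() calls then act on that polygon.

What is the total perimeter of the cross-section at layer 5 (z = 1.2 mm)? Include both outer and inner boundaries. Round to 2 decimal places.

39.80 mm

At z = 1.2 mm: the cylinder: section is a regular 8-gon, circumradius r=6.5 (perimeter = 2·8·6.500·sin(180°/8) = 39.80 mm); the cylinder at (4.5, 3.5) is absent (z outside [15.5, 18.5]); Subtracting the remaining from the first: none of the subtracted shapes is present at this height, so the r=6.5 cylinder is unchanged — boundary = 39.80 mm. Overall, the cross-section is a single solid region. Total boundary length (outer) = 39.80 mm.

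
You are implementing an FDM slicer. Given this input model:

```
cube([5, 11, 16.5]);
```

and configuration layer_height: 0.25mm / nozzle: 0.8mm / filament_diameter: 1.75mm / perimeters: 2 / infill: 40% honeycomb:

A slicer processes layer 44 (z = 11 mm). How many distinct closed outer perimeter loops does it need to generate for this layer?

At z = 11 mm: the cube is present — its section is the full 5×11 rectangle. The result has 1 disconnected region.

1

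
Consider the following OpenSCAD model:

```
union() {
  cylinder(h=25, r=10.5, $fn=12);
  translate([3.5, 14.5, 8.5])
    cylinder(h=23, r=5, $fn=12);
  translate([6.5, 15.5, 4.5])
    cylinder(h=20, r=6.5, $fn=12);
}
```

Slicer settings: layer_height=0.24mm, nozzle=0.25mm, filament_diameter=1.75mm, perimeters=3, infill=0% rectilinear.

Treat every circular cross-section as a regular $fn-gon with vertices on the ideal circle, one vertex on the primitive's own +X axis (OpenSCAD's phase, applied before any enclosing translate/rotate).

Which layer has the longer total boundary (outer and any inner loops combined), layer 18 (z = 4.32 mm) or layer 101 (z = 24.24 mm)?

Layer 18 (z = 4.32): the r=10.5 cylinder contributes a regular 12-gon of circumradius 10.5 (perimeter = 2·12·10.500·sin(180°/12) = 65.22 mm); the cylinder at (3.5, 14.5) is absent (z outside [8.5, 31.5]); the cylinder at (6.5, 15.5) does not reach this height (z outside [4.5, 24.5]); Taking the union: only the r=10.5 cylinder is present, so the union is just that shape — boundary = 65.22 mm. So its perimeter = 65.22 mm. Layer 101 (z = 24.24): the cylinder: section is a regular 12-gon, circumradius r=10.5 (perimeter = 2·12·10.500·sin(180°/12) = 65.22 mm); the r=5 cylinder at (3.5, 14.5) contributes a regular 12-gon of circumradius 5 (perimeter = 2·12·5.000·sin(180°/12) = 31.06 mm); the r=6.5 cylinder at (6.5, 15.5) gives a regular 12-gon of circumradius 6.5 (constant along its height) (perimeter = 2·12·6.500·sin(180°/12) = 40.38 mm); Combining (union): the regions partially overlap (shared area 61.97 mm²), so the edge portions inside another operand are dropped and the merged outline is re-measured after clipping — boundary = 102.42 mm. So its perimeter = 102.42 mm. Layer 101 is larger (102.42 vs 65.22 mm).

layer 101 (z = 24.24 mm)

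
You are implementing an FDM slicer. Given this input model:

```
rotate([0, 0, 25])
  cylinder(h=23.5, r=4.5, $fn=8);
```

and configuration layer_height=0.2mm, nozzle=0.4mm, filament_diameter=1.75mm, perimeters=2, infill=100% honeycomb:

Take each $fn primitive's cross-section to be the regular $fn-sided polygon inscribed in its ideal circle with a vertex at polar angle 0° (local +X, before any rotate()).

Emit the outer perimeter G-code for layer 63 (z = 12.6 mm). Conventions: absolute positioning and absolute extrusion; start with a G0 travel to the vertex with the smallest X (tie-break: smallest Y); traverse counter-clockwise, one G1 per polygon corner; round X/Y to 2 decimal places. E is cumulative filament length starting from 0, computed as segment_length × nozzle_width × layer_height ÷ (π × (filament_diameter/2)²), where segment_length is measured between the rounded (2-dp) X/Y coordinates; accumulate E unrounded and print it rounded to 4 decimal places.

G0 X-4.23 Y1.54 Z12.60
G1 X-4.08 Y-1.90 E0.1145
G1 X-1.54 Y-4.23 E0.2292
G1 X1.90 Y-4.08 E0.3437
G1 X4.23 Y-1.54 E0.4583
G1 X4.08 Y1.90 E0.5729
G1 X1.54 Y4.23 E0.6875
G1 X-1.90 Y4.08 E0.8020
G1 X-4.23 Y1.54 E0.9167

At z = 12.6 mm: the r=4.5 cylinder gives a regular 8-gon of circumradius 4.5 (constant along its height); (whole slice rotated 25° about Z — lengths, areas and connectivity unchanged). The outline is a single polygon with 8 vertices. Extrusion per mm of travel: 0.4 × 0.2 / (π × 0.875²) = 0.033260. Accumulating E over each segment gives final E = 0.9167.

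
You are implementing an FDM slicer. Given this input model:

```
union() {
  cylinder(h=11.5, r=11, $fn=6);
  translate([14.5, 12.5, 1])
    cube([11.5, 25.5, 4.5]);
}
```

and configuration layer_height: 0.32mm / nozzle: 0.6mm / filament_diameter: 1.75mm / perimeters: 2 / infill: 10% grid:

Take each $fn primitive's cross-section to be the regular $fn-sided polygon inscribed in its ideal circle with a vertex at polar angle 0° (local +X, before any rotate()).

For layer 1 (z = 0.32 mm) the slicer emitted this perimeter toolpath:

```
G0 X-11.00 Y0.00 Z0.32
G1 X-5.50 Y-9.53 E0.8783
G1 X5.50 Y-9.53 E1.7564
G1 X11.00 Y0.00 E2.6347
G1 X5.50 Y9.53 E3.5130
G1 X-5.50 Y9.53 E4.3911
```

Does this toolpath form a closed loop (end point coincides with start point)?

Start point (G0): (-11.00, 0.00). End point (last G1): the path does not return to the start — open.

no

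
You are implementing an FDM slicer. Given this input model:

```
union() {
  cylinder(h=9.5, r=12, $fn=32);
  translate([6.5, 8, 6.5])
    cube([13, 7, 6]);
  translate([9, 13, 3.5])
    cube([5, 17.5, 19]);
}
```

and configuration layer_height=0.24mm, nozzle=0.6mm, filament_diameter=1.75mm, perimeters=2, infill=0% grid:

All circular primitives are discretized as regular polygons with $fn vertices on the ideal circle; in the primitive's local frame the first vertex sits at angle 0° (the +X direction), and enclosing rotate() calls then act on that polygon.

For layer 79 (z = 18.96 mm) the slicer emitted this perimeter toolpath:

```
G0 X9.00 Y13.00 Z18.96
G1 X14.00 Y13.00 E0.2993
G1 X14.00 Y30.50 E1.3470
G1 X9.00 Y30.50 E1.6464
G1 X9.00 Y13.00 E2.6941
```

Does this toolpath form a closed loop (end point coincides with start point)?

yes

Start point (G0): (9.00, 13.00). End point (last G1): the path returns to the start — closed.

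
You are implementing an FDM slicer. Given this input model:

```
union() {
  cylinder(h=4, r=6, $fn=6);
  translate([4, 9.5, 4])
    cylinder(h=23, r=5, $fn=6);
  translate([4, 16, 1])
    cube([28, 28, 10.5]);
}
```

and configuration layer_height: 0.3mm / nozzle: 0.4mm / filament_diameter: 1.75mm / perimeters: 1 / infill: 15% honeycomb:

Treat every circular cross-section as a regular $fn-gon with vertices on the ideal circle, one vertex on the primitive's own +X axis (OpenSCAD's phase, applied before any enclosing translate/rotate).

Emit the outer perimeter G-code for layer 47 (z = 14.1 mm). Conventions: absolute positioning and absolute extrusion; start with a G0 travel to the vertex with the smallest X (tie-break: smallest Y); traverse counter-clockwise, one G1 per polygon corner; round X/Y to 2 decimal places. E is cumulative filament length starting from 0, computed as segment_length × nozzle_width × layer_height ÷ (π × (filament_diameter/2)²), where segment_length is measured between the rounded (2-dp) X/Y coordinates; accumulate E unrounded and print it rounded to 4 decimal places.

At z = 14.1 mm: the cylinder is absent (z outside [0, 4]); the r=5 cylinder at (4, 9.5) contributes a regular 6-gon of circumradius 5; the cube at (4, 16) is not intersected at this z (z outside [1, 11.5]); Combining (union): only the r=5 cylinder at (4, 9.5) is present, so the union is just that shape — 1 connected region. The outline is a single polygon with 6 vertices. Extrusion per mm of travel: 0.4 × 0.3 / (π × 0.875²) = 0.049890. Accumulating E over each segment gives final E = 1.4967.

G0 X-1.00 Y9.50 Z14.10
G1 X1.50 Y5.17 E0.2494
G1 X6.50 Y5.17 E0.4989
G1 X9.00 Y9.50 E0.7483
G1 X6.50 Y13.83 E0.9978
G1 X1.50 Y13.83 E1.2472
G1 X-1.00 Y9.50 E1.4967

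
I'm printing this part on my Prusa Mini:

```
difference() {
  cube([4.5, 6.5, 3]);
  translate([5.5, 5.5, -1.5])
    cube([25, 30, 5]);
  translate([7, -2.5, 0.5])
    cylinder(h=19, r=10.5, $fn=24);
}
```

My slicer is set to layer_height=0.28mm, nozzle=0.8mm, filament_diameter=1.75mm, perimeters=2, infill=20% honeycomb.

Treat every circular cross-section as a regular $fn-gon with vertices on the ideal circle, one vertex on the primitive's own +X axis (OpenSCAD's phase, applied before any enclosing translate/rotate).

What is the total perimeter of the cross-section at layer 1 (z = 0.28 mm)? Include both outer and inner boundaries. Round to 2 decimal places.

At z = 0.28 mm: the cube (footprint 4.5×6.5) is included at this height (perimeter 22.00 mm); the 25×30 cube at (5.5, 5.5) contributes its full rectangle (perimeter 110.00 mm); the cylinder at (7, -2.5) is absent (z outside [0.5, 19.5]); Taking the first minus the rest: starting from the 4.5×6.5 cube, the 25×30 cube at (5.5, 5.5) misses the remaining region (no effect) — boundary = 22.00 mm. Overall, the cross-section is a single solid region. Total boundary length (outer) = 22.00 mm.

22.00 mm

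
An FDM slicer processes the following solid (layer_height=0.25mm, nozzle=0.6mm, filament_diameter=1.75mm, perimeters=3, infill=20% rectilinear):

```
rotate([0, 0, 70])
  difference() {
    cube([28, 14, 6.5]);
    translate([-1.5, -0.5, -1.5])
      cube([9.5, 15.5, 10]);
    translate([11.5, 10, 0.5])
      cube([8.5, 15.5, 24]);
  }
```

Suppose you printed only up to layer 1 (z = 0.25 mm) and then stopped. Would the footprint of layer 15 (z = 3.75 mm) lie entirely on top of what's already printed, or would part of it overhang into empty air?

entirely on top

Compare the two slices. At z = 0.25: the cube (footprint 28×14) is included at this height (area 392.00 mm²); the cube at (-1.5, -0.5) is present — its section is the full 9.5×15.5 rectangle (area 147.25 mm²); the cube at (11.5, 10) does not reach this height (z outside [0.5, 24.5]); Taking the first minus the rest: starting from the 28×14 cube (392.00 mm²), the 9.5×15.5 cube at (-1.5, -0.5) partially overlaps it — only the 112.00 mm² overlap (of its 147.25 mm²) is removed, clipping the outline — area = 280.00 mm²; (whole slice rotated 70° about Z — lengths, areas and connectivity unchanged). At z = 3.75: the 28×14 cube contributes its full rectangle (area 392.00 mm²); the 9.5×15.5 cube at (-1.5, -0.5) contributes its full rectangle (area 147.25 mm²); the cube at (11.5, 10) (footprint 8.5×15.5) is included at this height (area 131.75 mm²); Subtracting the remaining from the first: starting from the 28×14 cube (392.00 mm²), the 9.5×15.5 cube at (-1.5, -0.5) partially overlaps it — only the 112.00 mm² overlap (of its 147.25 mm²) is removed, clipping the outline; the 8.5×15.5 cube at (11.5, 10) partially overlaps it — only the 34.00 mm² overlap (of its 131.75 mm²) is removed, clipping the outline — area = 246.00 mm²; (whole slice rotated 70° about Z — lengths, areas and connectivity unchanged). Checking containment: the cross-section at z = 3.75 is a subset of the cross-section at z = 0.25.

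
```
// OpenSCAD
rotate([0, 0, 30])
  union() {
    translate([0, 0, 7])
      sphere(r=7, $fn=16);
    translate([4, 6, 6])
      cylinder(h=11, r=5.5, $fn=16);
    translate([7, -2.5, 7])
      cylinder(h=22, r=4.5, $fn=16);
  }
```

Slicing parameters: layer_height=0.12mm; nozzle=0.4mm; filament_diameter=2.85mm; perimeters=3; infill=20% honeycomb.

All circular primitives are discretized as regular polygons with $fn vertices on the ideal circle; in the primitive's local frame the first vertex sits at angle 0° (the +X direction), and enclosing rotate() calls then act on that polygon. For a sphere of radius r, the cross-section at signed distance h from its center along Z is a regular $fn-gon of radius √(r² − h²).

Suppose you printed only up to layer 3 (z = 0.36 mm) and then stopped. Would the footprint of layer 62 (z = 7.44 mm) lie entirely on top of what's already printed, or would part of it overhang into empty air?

part overhangs

Compare the two slices. At z = 0.36: the r=7 sphere contributes a regular 16-gon of circumradius √(7²−6.64²) = 2.216 (area = (16/2)·2.216²·sin(360°/16) = 15.03 mm²); the cylinder at (4, 6) is absent (z outside [6, 17]); the cylinder at (7, -2.5) does not reach this height (z outside [7, 29]); Taking the union: only the r=7 sphere is present, so the union is just that shape — area = 15.03 mm²; (whole slice rotated 30° about Z — lengths, areas and connectivity unchanged). At z = 7.44: the sphere: section is a regular 16-gon, circumradius = √(r²−h²) = √(7²−0.44²) = 6.986 (area = (16/2)·6.986²·sin(360°/16) = 149.42 mm²); the r=5.5 cylinder at (4, 6) gives a regular 16-gon of circumradius 5.5 (constant along its height) (area = (16/2)·5.500²·sin(360°/16) = 92.61 mm²); the r=4.5 cylinder at (7, -2.5) gives a regular 16-gon of circumradius 4.5 (constant along its height) (area = (16/2)·4.500²·sin(360°/16) = 61.99 mm²); Merging all regions: the regions partially overlap — summed areas 304.02 mm² minus the doubly-counted overlap 57.93 mm² gives 246.09 mm² — area = 246.09 mm²; (whole slice rotated 30° about Z — lengths, areas and connectivity unchanged). Checking containment: at z = 7.44 the cross-section extends beyond the z = 0.36 cross-section by about 231.06 mm².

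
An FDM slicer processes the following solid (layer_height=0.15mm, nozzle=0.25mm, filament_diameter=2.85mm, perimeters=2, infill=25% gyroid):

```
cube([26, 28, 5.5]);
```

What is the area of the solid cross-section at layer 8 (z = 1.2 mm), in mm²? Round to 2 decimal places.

At z = 1.2 mm: the cube is present — its section is the full 26×28 rectangle (area 728.00 mm²). Overall, the cross-section is a single solid region. Net area = 728.00 mm².

728.00 mm²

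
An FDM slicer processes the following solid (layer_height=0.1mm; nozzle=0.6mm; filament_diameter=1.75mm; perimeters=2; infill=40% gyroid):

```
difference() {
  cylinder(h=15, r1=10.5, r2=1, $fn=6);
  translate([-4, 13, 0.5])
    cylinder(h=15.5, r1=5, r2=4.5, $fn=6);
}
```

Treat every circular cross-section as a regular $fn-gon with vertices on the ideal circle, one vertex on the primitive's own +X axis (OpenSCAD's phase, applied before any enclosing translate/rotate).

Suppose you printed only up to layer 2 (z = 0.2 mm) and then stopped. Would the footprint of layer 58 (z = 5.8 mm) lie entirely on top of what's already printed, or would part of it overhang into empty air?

entirely on top

Compare the two slices. At z = 0.2: the cone: at t=0.013 of its height the radius interpolates to r₁+(r₂−r₁)t = 10.373, giving a regular 6-gon of that circumradius (area = (6/2)·10.373²·sin(360°/6) = 279.57 mm²); the cone at (-4, 13) is not intersected at this z (z outside [0.5, 16]); Taking the first minus the rest: none of the subtracted shapes is present at this height, so the cone is unchanged — area = 279.57 mm². At z = 5.8: the cone (r1=10.5→r2=1) has section circumradius 6.827 here — a regular 6-gon (area = (6/2)·6.827²·sin(360°/6) = 121.08 mm²); the cone at (-4, 13) contributes a regular 6-gon of circumradius 4.829 (interpolated between r1=5 and r2=4.5 at t=0.342) (area = (6/2)·4.829²·sin(360°/6) = 60.59 mm²); After the difference (first − rest): starting from the cone (121.08 mm²), the cone at (-4, 13) misses the remaining region (no effect) — area = 121.08 mm². Checking containment: the cross-section at z = 5.8 is a subset of the cross-section at z = 0.2.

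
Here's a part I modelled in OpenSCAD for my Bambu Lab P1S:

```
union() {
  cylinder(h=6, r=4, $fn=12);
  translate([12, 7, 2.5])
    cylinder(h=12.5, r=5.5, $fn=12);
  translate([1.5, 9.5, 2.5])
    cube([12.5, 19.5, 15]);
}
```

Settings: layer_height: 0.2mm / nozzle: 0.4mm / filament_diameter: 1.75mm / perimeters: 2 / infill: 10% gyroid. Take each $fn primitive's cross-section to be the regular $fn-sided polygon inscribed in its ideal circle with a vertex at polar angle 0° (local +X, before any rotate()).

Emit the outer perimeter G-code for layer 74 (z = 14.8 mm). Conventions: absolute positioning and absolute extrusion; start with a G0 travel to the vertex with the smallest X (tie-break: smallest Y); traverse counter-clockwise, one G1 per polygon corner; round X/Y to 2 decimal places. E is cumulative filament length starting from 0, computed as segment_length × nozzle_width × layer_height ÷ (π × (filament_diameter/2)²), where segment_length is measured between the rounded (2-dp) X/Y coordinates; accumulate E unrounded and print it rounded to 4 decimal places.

At z = 14.8 mm: the cylinder is not intersected at this z (z outside [0, 6]); the r=5.5 cylinder at (12, 7) gives a regular 12-gon of circumradius 5.5 (constant along its height); the cube at (1.5, 9.5) is present — its section is the full 12.5×19.5 rectangle; Taking the union: the regions partially overlap (shared area 15.24 mm²), so overlapping operands fuse into one piece — 1 connected region. The outline is a single polygon with 14 vertices. Extrusion per mm of travel: 0.4 × 0.2 / (π × 0.875²) = 0.033260. Accumulating E over each segment gives final E = 2.6888.

G0 X1.50 Y9.50 Z14.80
G1 X7.17 Y9.50 E0.1886
G1 X6.50 Y7.00 E0.2747
G1 X7.24 Y4.25 E0.3694
G1 X9.25 Y2.24 E0.4639
G1 X12.00 Y1.50 E0.5587
G1 X14.75 Y2.24 E0.6534
G1 X16.76 Y4.25 E0.7479
G1 X17.50 Y7.00 E0.8426
G1 X16.76 Y9.75 E0.9374
G1 X14.75 Y11.76 E1.0319
G1 X14.00 Y11.96 E1.0577
G1 X14.00 Y29.00 E1.6245
G1 X1.50 Y29.00 E2.0402
G1 X1.50 Y9.50 E2.6888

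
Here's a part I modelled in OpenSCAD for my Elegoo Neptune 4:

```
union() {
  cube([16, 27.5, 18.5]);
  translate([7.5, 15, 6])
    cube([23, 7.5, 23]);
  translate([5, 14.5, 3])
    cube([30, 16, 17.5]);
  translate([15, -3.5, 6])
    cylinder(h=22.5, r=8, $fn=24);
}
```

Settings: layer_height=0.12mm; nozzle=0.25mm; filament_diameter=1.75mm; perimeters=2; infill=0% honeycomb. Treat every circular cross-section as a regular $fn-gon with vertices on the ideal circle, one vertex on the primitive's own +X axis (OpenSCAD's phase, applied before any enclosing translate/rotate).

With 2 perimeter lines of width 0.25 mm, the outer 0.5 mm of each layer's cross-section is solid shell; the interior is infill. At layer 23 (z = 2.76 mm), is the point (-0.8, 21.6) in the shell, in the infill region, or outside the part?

outside

At z = 2.76 mm: the cube is present — its section is the full 16×27.5 rectangle; the cube at (7.5, 15) is absent (z outside [6, 29]); the cube at (5, 14.5) is absent (z outside [3, 20.5]); the cylinder at (15, -3.5) does not reach this height (z outside [6, 28.5]); Merging all regions: only the 16×27.5 cube is present, so the union is just that shape — 1 connected region. Overall, the cross-section is a single solid region. The nearest boundary edge runs (0.00, 27.50)→(0.00, 0.00); distance from the point to it = 0.80 mm. The point is not inside any of the regions above, so it lies outside the cross-section (0.80 mm from the nearest boundary).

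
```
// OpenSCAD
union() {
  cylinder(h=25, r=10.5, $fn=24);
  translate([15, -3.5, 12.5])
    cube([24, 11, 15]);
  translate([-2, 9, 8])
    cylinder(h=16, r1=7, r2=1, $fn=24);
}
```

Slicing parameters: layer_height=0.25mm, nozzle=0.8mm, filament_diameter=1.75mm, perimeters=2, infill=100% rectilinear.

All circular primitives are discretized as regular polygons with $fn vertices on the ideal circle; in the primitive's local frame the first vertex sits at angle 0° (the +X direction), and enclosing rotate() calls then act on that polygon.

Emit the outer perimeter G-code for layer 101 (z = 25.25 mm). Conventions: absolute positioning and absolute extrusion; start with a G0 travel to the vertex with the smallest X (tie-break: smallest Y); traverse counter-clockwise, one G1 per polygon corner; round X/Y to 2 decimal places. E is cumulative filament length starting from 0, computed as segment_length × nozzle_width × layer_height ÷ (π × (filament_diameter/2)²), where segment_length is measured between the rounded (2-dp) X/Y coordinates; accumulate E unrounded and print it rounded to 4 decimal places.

At z = 25.25 mm: the cylinder is not intersected at this z (z outside [0, 25]); the 24×11 cube at (15, -3.5) contributes its full rectangle; the cone at (-2, 9) is not intersected at this z (z outside [8, 24]); Merging all regions: only the 24×11 cube at (15, -3.5) is present, so the union is just that shape — 1 connected region. The outline is a single polygon with 4 vertices. Extrusion per mm of travel: 0.8 × 0.25 / (π × 0.875²) = 0.083150. Accumulating E over each segment gives final E = 5.8205.

G0 X15.00 Y-3.50 Z25.25
G1 X39.00 Y-3.50 E1.9956
G1 X39.00 Y7.50 E2.9103
G1 X15.00 Y7.50 E4.9059
G1 X15.00 Y-3.50 E5.8205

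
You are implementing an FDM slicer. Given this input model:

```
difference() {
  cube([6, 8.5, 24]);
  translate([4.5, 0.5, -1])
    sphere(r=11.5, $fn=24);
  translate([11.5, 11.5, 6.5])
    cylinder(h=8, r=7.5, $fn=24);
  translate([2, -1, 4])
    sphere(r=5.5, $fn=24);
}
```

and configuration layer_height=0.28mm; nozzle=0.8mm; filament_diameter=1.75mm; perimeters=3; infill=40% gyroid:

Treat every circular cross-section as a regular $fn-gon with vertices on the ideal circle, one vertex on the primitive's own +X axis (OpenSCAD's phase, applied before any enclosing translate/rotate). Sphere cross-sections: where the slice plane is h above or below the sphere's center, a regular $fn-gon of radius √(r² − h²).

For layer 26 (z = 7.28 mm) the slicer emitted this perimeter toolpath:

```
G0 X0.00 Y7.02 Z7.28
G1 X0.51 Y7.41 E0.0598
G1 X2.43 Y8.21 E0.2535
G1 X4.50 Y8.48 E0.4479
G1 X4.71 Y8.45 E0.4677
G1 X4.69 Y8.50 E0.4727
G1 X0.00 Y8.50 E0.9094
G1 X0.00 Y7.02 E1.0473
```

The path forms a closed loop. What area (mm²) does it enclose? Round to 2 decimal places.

Apply the shoelace formula to the sequence of (X, Y) vertices; enclosed area = 2.31 mm².

2.31 mm²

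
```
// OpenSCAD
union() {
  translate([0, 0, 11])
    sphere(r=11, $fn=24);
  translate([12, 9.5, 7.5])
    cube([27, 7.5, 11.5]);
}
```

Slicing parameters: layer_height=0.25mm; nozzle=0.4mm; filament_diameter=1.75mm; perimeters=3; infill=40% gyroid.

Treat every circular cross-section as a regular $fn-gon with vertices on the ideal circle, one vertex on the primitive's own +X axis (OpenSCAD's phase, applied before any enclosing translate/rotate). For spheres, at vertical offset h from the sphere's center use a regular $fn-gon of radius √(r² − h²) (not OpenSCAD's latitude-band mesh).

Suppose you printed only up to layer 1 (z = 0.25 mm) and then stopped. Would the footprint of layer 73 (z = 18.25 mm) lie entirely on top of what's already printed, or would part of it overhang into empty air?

part overhangs

Compare the two slices. At z = 0.25: the r=11 sphere slices to a regular 24-gon of circumradius 2.332 (√(r²−h²) with h=10.75 from center) (area = (24/2)·2.332²·sin(360°/24) = 16.89 mm²); the cube at (12, 9.5) is absent (z outside [7.5, 19]); Merging all regions: only the r=11 sphere is present, so the union is just that shape — area = 16.89 mm². At z = 18.25: the sphere: section is a regular 24-gon, circumradius = √(r²−h²) = √(11²−7.25²) = 8.273 (area = (24/2)·8.273²·sin(360°/24) = 212.56 mm²); the cube at (12, 9.5) (footprint 27×7.5) is included at this height (area 202.50 mm²); Taking the union: the 2 present regions are separate (no shared area or edge), so areas and boundary lengths simply add and each stays a separate island — area = 415.06 mm². Checking containment: at z = 18.25 the cross-section extends beyond the z = 0.25 cross-section by about 398.17 mm².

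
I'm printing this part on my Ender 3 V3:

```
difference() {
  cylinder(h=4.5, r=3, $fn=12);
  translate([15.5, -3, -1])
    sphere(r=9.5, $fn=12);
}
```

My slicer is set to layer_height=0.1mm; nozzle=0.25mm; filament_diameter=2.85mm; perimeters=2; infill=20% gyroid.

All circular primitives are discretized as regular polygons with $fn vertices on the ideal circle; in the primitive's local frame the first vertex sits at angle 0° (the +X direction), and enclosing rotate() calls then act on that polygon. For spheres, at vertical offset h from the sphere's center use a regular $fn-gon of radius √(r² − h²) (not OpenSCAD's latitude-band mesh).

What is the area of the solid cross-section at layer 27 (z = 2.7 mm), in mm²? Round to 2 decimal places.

At z = 2.7 mm: the r=3 cylinder contributes a regular 12-gon of circumradius 3 (area = (12/2)·3.000²·sin(360°/12) = 27.00 mm²); the r=9.5 sphere at (15.5, -3) slices to a regular 12-gon of circumradius 8.750 (√(r²−h²) with h=3.7 from center) (area = (12/2)·8.750²·sin(360°/12) = 229.68 mm²); Taking the first minus the rest: starting from the r=3 cylinder (27.00 mm²), the r=9.5 sphere at (15.5, -3) misses the remaining region (no effect) — area = 27.00 mm². Overall, the cross-section is a single solid region. Net area = 27.00 mm².

27.00 mm²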